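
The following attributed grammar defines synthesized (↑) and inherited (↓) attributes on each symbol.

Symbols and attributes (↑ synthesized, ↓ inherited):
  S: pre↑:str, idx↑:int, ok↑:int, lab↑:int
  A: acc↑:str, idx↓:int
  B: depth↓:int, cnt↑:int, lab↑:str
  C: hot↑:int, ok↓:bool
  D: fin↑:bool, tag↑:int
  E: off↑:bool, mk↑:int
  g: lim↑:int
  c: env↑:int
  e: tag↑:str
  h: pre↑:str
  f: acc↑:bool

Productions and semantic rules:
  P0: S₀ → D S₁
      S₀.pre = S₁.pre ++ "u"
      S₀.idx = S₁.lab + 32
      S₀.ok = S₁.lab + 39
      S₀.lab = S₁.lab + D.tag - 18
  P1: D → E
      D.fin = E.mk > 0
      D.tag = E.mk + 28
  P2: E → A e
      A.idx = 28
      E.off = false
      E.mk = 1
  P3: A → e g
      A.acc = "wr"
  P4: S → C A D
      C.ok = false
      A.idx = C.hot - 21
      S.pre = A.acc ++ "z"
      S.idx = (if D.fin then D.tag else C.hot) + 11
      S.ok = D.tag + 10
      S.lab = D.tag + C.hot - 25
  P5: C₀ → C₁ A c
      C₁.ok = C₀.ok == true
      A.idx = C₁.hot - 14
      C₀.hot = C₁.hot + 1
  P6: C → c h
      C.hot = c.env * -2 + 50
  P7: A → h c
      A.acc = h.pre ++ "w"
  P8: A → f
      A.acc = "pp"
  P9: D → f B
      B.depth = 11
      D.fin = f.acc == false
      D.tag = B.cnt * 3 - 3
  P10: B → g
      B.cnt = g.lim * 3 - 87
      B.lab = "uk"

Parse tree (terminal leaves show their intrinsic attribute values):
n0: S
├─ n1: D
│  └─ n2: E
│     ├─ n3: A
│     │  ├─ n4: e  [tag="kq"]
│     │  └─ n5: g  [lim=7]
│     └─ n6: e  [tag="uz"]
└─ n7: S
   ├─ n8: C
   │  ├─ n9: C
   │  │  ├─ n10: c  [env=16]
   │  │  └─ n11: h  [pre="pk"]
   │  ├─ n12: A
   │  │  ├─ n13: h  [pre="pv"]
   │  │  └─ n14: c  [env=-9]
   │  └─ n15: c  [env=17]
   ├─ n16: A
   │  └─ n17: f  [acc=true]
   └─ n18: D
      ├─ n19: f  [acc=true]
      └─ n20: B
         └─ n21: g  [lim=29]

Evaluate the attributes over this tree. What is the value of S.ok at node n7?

1. n3.idx = 28  [28]
2. n4.tag = "kq"  [terminal]
3. n5.lim = 7  [terminal]
4. n3.acc = "wr"  ["wr"]
5. n6.tag = "uz"  [terminal]
6. n2.off = false  [false]
7. n2.mk = 1  [1]
8. n1.fin = true  [E.mk > 0]
9. n1.tag = 29  [E.mk + 28]
10. n8.ok = false  [false]
11. n9.ok = false  [C₀.ok == true]
12. n10.env = 16  [terminal]
13. n11.pre = "pk"  [terminal]
14. n9.hot = 18  [c.env * -2 + 50]
15. n12.idx = 4  [C₁.hot - 14]
16. n13.pre = "pv"  [terminal]
17. n14.env = -9  [terminal]
18. n12.acc = "pvw"  [h.pre ++ "w"]
19. n15.env = 17  [terminal]
20. n8.hot = 19  [C₁.hot + 1]
21. n16.idx = -2  [C.hot - 21]
22. n17.acc = true  [terminal]
23. n16.acc = "pp"  ["pp"]
24. n19.acc = true  [terminal]
25. n20.depth = 11  [11]
26. n21.lim = 29  [terminal]
27. n20.cnt = 0  [g.lim * 3 - 87]
28. n20.lab = "uk"  ["uk"]
29. n18.fin = false  [f.acc == false]
30. n18.tag = -3  [B.cnt * 3 - 3]
31. n7.pre = "ppz"  [A.acc ++ "z"]
32. n7.idx = 30  [(if D.fin then D.tag else C.hot) + 11]
33. n7.ok = 7  [D.tag + 10]
34. n7.lab = -9  [D.tag + C.hot - 25]
35. n0.pre = "ppzu"  [S₁.pre ++ "u"]
36. n0.idx = 23  [S₁.lab + 32]
37. n0.ok = 30  [S₁.lab + 39]
38. n0.lab = 2  [S₁.lab + D.tag - 18]

7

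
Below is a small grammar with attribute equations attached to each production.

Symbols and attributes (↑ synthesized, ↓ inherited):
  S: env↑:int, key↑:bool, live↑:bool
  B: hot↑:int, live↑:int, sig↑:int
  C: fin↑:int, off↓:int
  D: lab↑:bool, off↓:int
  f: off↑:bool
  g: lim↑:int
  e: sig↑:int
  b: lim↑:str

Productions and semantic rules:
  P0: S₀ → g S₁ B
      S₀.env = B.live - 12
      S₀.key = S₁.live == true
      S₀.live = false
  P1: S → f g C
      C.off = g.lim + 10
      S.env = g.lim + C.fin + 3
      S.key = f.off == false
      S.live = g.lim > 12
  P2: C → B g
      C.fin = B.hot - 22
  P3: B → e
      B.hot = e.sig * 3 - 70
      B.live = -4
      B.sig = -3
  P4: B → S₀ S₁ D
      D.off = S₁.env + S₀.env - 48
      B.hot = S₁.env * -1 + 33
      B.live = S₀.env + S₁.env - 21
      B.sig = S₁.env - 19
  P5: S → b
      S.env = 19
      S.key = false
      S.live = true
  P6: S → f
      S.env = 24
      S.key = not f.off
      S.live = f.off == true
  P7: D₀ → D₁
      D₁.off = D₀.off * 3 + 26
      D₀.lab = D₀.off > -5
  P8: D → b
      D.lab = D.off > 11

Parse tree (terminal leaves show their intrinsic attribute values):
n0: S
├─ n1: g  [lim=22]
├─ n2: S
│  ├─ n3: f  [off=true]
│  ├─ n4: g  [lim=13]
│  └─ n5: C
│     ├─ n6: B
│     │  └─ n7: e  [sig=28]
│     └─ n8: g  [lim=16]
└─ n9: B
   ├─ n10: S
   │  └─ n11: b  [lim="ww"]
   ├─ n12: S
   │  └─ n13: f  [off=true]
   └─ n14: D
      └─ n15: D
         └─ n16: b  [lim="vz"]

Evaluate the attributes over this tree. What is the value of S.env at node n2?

8

1. n1.lim = 22  [terminal]
2. n3.off = true  [terminal]
3. n4.lim = 13  [terminal]
4. n5.off = 23  [g.lim + 10]
5. n7.sig = 28  [terminal]
6. n6.hot = 14  [e.sig * 3 - 70]
7. n6.live = -4  [-4]
8. n6.sig = -3  [-3]
9. n8.lim = 16  [terminal]
10. n5.fin = -8  [B.hot - 22]
11. n2.env = 8  [g.lim + C.fin + 3]
12. n2.key = false  [f.off == false]
13. n2.live = true  [g.lim > 12]
14. n11.lim = "ww"  [terminal]
15. n10.env = 19  [19]
16. n10.key = false  [false]
17. n10.live = true  [true]
18. n13.off = true  [terminal]
19. n12.env = 24  [24]
20. n12.key = false  [not f.off]
21. n12.live = true  [f.off == true]
22. n14.off = -5  [S₁.env + S₀.env - 48]
23. n15.off = 11  [D₀.off * 3 + 26]
24. n16.lim = "vz"  [terminal]
25. n15.lab = false  [D.off > 11]
26. n14.lab = false  [D₀.off > -5]
27. n9.hot = 9  [S₁.env * -1 + 33]
28. n9.live = 22  [S₀.env + S₁.env - 21]
29. n9.sig = 5  [S₁.env - 19]
30. n0.env = 10  [B.live - 12]
31. n0.key = true  [S₁.live == true]
32. n0.live = false  [false]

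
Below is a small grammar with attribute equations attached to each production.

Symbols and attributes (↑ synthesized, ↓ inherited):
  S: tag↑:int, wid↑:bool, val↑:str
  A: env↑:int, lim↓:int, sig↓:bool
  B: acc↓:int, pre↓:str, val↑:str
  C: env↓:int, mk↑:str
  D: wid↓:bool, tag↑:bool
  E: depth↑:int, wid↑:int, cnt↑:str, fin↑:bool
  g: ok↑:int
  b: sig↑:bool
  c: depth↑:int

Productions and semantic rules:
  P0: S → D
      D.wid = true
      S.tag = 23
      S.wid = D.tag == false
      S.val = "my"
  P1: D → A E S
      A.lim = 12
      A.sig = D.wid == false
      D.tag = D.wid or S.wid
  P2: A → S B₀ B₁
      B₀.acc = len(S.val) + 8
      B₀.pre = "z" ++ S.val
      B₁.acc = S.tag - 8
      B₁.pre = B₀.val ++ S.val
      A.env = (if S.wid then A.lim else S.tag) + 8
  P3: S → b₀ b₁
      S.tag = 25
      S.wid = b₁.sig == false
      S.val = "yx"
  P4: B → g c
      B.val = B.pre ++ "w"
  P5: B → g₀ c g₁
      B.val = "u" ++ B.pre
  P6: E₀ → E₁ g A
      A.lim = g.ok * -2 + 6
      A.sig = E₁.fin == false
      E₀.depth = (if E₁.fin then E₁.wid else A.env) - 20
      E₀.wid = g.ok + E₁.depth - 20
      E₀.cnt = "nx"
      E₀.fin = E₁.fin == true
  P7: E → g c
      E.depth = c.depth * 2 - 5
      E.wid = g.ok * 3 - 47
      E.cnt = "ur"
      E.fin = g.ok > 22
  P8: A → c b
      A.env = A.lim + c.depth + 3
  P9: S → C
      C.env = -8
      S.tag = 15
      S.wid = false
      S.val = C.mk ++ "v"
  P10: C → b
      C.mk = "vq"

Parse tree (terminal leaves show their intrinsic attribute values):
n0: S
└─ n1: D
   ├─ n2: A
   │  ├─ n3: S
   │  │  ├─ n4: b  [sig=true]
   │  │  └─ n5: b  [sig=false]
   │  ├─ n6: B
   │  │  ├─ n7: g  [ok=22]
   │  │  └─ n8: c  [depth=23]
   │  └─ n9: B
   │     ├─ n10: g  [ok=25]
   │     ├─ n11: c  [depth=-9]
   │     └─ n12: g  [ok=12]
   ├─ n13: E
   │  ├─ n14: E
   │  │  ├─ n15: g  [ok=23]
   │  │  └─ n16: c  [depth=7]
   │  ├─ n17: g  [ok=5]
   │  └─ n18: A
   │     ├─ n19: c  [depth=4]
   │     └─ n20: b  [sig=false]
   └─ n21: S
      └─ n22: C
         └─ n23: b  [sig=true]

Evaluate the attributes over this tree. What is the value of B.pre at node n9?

"zyxwyx"

1. n1.wid = true  [true]
2. n2.lim = 12  [12]
3. n2.sig = false  [D.wid == false]
4. n4.sig = true  [terminal]
5. n5.sig = false  [terminal]
6. n3.tag = 25  [25]
7. n3.wid = true  [b₁.sig == false]
8. n3.val = "yx"  ["yx"]
9. n6.acc = 10  [len(S.val) + 8]
10. n6.pre = "zyx"  ["z" ++ S.val]
11. n7.ok = 22  [terminal]
12. n8.depth = 23  [terminal]
13. n6.val = "zyxw"  [B.pre ++ "w"]
14. n9.acc = 17  [S.tag - 8]
15. n9.pre = "zyxwyx"  [B₀.val ++ S.val]
16. n10.ok = 25  [terminal]
17. n11.depth = -9  [terminal]
18. n12.ok = 12  [terminal]
19. n9.val = "uzyxwyx"  ["u" ++ B.pre]
20. n2.env = 20  [(if S.wid then A.lim else S.tag) + 8]
21. n15.ok = 23  [terminal]
22. n16.depth = 7  [terminal]
23. n14.depth = 9  [c.depth * 2 - 5]
24. n14.wid = 22  [g.ok * 3 - 47]
25. n14.cnt = "ur"  ["ur"]
26. n14.fin = true  [g.ok > 22]
27. n17.ok = 5  [terminal]
28. n18.lim = -4  [g.ok * -2 + 6]
29. n18.sig = false  [E₁.fin == false]
30. n19.depth = 4  [terminal]
31. n20.sig = false  [terminal]
32. n18.env = 3  [A.lim + c.depth + 3]
33. n13.depth = 2  [(if E₁.fin then E₁.wid else A.env) - 20]
34. n13.wid = -6  [g.ok + E₁.depth - 20]
35. n13.cnt = "nx"  ["nx"]
36. n13.fin = true  [E₁.fin == true]
37. n22.env = -8  [-8]
38. n23.sig = true  [terminal]
39. n22.mk = "vq"  ["vq"]
40. n21.tag = 15  [15]
41. n21.wid = false  [false]
42. n21.val = "vqv"  [C.mk ++ "v"]
43. n1.tag = true  [D.wid or S.wid]
44. n0.tag = 23  [23]
45. n0.wid = false  [D.tag == false]
46. n0.val = "my"  ["my"]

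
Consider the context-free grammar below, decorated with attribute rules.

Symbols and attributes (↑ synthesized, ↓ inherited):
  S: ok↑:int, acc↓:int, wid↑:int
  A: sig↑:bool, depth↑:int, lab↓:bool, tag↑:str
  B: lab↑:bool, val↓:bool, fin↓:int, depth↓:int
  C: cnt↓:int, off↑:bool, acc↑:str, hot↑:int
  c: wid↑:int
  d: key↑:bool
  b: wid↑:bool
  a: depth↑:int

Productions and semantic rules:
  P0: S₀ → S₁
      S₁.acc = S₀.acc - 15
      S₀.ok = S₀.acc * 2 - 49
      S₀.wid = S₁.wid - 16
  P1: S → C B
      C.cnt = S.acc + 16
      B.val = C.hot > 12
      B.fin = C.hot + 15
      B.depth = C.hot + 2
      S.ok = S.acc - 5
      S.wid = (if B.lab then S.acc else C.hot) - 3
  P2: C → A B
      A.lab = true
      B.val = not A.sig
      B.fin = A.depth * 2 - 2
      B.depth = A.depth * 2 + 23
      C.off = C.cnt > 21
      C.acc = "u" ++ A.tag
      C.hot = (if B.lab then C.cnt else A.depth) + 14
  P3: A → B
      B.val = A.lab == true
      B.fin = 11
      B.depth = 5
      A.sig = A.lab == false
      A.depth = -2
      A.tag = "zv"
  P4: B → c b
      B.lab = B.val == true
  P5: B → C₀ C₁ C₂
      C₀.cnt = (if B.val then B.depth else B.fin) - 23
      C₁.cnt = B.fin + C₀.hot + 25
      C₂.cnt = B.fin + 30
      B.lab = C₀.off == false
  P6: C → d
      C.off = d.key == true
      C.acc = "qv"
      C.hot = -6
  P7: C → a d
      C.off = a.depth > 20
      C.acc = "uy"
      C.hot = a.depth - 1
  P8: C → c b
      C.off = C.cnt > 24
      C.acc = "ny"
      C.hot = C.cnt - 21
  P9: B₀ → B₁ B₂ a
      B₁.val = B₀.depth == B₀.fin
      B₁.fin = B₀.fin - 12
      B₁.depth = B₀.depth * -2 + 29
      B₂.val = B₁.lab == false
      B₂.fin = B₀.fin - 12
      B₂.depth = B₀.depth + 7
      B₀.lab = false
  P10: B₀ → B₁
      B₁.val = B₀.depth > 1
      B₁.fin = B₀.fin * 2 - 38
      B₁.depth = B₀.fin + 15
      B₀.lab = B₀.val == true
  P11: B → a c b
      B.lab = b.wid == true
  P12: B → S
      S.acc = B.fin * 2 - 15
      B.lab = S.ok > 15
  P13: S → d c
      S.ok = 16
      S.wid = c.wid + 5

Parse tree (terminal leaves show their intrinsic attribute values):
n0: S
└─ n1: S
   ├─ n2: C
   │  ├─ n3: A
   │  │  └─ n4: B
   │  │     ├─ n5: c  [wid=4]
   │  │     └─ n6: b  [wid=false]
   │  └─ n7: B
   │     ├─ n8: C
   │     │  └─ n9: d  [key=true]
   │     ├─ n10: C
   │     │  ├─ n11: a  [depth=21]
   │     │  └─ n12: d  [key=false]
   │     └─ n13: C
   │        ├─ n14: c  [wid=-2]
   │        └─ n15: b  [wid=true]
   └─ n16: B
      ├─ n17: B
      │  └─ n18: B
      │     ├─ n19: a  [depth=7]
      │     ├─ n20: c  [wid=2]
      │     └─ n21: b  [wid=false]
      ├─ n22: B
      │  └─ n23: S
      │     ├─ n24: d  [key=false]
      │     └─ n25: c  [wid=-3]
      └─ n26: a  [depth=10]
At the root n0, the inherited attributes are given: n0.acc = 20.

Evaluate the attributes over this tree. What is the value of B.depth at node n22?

1. n0.acc = 20  [given at root]
2. n1.acc = 5  [S₀.acc - 15]
3. n2.cnt = 21  [S.acc + 16]
4. n3.lab = true  [true]
5. n4.val = true  [A.lab == true]
6. n4.fin = 11  [11]
7. n4.depth = 5  [5]
8. n5.wid = 4  [terminal]
9. n6.wid = false  [terminal]
10. n4.lab = true  [B.val == true]
11. n3.sig = false  [A.lab == false]
12. n3.depth = -2  [-2]
13. n3.tag = "zv"  ["zv"]
14. n7.val = true  [not A.sig]
15. n7.fin = -6  [A.depth * 2 - 2]
16. n7.depth = 19  [A.depth * 2 + 23]
17. n8.cnt = -4  [(if B.val then B.depth else B.fin) - 23]
18. n9.key = true  [terminal]
19. n8.off = true  [d.key == true]
20. n8.acc = "qv"  ["qv"]
21. n8.hot = -6  [-6]
22. n10.cnt = 13  [B.fin + C₀.hot + 25]
23. n11.depth = 21  [terminal]
24. n12.key = false  [terminal]
25. n10.off = true  [a.depth > 20]
26. n10.acc = "uy"  ["uy"]
27. n10.hot = 20  [a.depth - 1]
28. n13.cnt = 24  [B.fin + 30]
29. n14.wid = -2  [terminal]
30. n15.wid = true  [terminal]
31. n13.off = false  [C.cnt > 24]
32. n13.acc = "ny"  ["ny"]
33. n13.hot = 3  [C.cnt - 21]
34. n7.lab = false  [C₀.off == false]
35. n2.off = false  [C.cnt > 21]
36. n2.acc = "uzv"  ["u" ++ A.tag]
37. n2.hot = 12  [(if B.lab then C.cnt else A.depth) + 14]
38. n16.val = false  [C.hot > 12]
39. n16.fin = 27  [C.hot + 15]
40. n16.depth = 14  [C.hot + 2]
41. n17.val = false  [B₀.depth == B₀.fin]
42. n17.fin = 15  [B₀.fin - 12]
43. n17.depth = 1  [B₀.depth * -2 + 29]
44. n18.val = false  [B₀.depth > 1]
45. n18.fin = -8  [B₀.fin * 2 - 38]
46. n18.depth = 30  [B₀.fin + 15]
47. n19.depth = 7  [terminal]
48. n20.wid = 2  [terminal]
49. n21.wid = false  [terminal]
50. n18.lab = false  [b.wid == true]
51. n17.lab = false  [B₀.val == true]
52. n22.val = true  [B₁.lab == false]
53. n22.fin = 15  [B₀.fin - 12]
54. n22.depth = 21  [B₀.depth + 7]
55. n23.acc = 15  [B.fin * 2 - 15]
56. n24.key = false  [terminal]
57. n25.wid = -3  [terminal]
58. n23.ok = 16  [16]
59. n23.wid = 2  [c.wid + 5]
60. n22.lab = true  [S.ok > 15]
61. n26.depth = 10  [terminal]
62. n16.lab = false  [false]
63. n1.ok = 0  [S.acc - 5]
64. n1.wid = 9  [(if B.lab then S.acc else C.hot) - 3]
65. n0.ok = -9  [S₀.acc * 2 - 49]
66. n0.wid = -7  [S₁.wid - 16]

21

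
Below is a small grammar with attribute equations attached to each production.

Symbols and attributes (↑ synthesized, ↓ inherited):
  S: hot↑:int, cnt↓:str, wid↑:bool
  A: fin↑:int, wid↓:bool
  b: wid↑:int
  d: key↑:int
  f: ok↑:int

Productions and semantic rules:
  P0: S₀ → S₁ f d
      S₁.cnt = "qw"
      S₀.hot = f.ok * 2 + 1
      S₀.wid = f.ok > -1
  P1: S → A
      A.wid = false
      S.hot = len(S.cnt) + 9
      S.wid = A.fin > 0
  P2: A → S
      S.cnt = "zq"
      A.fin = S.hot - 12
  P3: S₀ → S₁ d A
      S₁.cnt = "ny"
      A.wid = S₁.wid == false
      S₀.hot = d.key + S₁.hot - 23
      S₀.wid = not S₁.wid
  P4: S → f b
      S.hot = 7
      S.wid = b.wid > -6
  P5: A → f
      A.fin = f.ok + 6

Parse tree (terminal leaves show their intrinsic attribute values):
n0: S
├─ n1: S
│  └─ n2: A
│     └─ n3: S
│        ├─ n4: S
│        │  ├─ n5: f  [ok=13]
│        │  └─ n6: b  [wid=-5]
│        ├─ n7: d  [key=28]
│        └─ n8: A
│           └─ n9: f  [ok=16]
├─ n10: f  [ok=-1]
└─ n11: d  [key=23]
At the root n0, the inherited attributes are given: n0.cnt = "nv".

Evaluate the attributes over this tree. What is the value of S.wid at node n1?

1. n0.cnt = "nv"  [given at root]
2. n1.cnt = "qw"  ["qw"]
3. n2.wid = false  [false]
4. n3.cnt = "zq"  ["zq"]
5. n4.cnt = "ny"  ["ny"]
6. n5.ok = 13  [terminal]
7. n6.wid = -5  [terminal]
8. n4.hot = 7  [7]
9. n4.wid = true  [b.wid > -6]
10. n7.key = 28  [terminal]
11. n8.wid = false  [S₁.wid == false]
12. n9.ok = 16  [terminal]
13. n8.fin = 22  [f.ok + 6]
14. n3.hot = 12  [d.key + S₁.hot - 23]
15. n3.wid = false  [not S₁.wid]
16. n2.fin = 0  [S.hot - 12]
17. n1.hot = 11  [len(S.cnt) + 9]
18. n1.wid = false  [A.fin > 0]
19. n10.ok = -1  [terminal]
20. n11.key = 23  [terminal]
21. n0.hot = -1  [f.ok * 2 + 1]
22. n0.wid = false  [f.ok > -1]

false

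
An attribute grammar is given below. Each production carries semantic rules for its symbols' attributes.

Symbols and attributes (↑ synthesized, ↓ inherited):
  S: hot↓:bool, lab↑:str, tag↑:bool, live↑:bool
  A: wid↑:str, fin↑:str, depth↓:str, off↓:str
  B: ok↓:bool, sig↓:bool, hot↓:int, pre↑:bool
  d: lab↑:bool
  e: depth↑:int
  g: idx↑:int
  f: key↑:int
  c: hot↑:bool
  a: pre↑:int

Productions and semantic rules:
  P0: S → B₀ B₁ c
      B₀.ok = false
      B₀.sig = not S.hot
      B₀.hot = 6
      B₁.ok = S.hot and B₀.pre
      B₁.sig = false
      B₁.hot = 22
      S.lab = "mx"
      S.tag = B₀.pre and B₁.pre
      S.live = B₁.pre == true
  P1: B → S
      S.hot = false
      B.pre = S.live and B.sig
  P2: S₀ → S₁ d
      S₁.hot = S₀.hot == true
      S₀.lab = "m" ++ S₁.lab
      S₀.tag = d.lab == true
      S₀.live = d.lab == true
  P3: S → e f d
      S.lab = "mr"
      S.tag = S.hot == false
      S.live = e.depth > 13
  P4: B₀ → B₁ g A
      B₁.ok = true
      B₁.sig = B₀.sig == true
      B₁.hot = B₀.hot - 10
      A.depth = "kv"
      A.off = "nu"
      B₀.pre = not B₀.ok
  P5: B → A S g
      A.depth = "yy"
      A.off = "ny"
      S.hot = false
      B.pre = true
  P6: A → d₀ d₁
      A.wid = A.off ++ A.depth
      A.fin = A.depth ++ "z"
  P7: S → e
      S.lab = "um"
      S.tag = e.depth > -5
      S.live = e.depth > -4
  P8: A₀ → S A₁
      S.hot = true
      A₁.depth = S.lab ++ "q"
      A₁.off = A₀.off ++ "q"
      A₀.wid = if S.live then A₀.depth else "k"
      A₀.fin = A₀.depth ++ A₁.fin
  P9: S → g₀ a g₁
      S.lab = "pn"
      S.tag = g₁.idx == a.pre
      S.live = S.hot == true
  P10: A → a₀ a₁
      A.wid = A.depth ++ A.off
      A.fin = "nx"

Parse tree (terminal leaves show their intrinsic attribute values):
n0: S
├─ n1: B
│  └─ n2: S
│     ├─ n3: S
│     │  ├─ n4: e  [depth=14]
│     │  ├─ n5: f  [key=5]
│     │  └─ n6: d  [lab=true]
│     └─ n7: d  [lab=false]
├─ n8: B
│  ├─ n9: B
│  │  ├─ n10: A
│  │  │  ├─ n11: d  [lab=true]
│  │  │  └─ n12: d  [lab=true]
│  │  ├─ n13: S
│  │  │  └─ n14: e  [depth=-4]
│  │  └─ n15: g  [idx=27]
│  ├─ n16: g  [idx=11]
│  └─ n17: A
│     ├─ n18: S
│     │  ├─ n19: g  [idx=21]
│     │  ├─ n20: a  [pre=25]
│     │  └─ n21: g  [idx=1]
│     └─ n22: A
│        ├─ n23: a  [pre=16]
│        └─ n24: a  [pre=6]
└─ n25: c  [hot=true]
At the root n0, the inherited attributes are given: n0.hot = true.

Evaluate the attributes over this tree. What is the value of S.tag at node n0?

false

1. n0.hot = true  [given at root]
2. n1.ok = false  [false]
3. n1.sig = false  [not S.hot]
4. n1.hot = 6  [6]
5. n2.hot = false  [false]
6. n3.hot = false  [S₀.hot == true]
7. n4.depth = 14  [terminal]
8. n5.key = 5  [terminal]
9. n6.lab = true  [terminal]
10. n3.lab = "mr"  ["mr"]
11. n3.tag = true  [S.hot == false]
12. n3.live = true  [e.depth > 13]
13. n7.lab = false  [terminal]
14. n2.lab = "mmr"  ["m" ++ S₁.lab]
15. n2.tag = false  [d.lab == true]
16. n2.live = false  [d.lab == true]
17. n1.pre = false  [S.live and B.sig]
18. n8.ok = false  [S.hot and B₀.pre]
19. n8.sig = false  [false]
20. n8.hot = 22  [22]
21. n9.ok = true  [true]
22. n9.sig = false  [B₀.sig == true]
23. n9.hot = 12  [B₀.hot - 10]
24. n10.depth = "yy"  ["yy"]
25. n10.off = "ny"  ["ny"]
26. n11.lab = true  [terminal]
27. n12.lab = true  [terminal]
28. n10.wid = "nyyy"  [A.off ++ A.depth]
29. n10.fin = "yyz"  [A.depth ++ "z"]
30. n13.hot = false  [false]
31. n14.depth = -4  [terminal]
32. n13.lab = "um"  ["um"]
33. n13.tag = true  [e.depth > -5]
34. n13.live = false  [e.depth > -4]
35. n15.idx = 27  [terminal]
36. n9.pre = true  [true]
37. n16.idx = 11  [terminal]
38. n17.depth = "kv"  ["kv"]
39. n17.off = "nu"  ["nu"]
40. n18.hot = true  [true]
41. n19.idx = 21  [terminal]
42. n20.pre = 25  [terminal]
43. n21.idx = 1  [terminal]
44. n18.lab = "pn"  ["pn"]
45. n18.tag = false  [g₁.idx == a.pre]
46. n18.live = true  [S.hot == true]
47. n22.depth = "pnq"  [S.lab ++ "q"]
48. n22.off = "nuq"  [A₀.off ++ "q"]
49. n23.pre = 16  [terminal]
50. n24.pre = 6  [terminal]
51. n22.wid = "pnqnuq"  [A.depth ++ A.off]
52. n22.fin = "nx"  ["nx"]
53. n17.wid = "kv"  [if S.live then A₀.depth else "k"]
54. n17.fin = "kvnx"  [A₀.depth ++ A₁.fin]
55. n8.pre = true  [not B₀.ok]
56. n25.hot = true  [terminal]
57. n0.lab = "mx"  ["mx"]
58. n0.tag = false  [B₀.pre and B₁.pre]
59. n0.live = true  [B₁.pre == true]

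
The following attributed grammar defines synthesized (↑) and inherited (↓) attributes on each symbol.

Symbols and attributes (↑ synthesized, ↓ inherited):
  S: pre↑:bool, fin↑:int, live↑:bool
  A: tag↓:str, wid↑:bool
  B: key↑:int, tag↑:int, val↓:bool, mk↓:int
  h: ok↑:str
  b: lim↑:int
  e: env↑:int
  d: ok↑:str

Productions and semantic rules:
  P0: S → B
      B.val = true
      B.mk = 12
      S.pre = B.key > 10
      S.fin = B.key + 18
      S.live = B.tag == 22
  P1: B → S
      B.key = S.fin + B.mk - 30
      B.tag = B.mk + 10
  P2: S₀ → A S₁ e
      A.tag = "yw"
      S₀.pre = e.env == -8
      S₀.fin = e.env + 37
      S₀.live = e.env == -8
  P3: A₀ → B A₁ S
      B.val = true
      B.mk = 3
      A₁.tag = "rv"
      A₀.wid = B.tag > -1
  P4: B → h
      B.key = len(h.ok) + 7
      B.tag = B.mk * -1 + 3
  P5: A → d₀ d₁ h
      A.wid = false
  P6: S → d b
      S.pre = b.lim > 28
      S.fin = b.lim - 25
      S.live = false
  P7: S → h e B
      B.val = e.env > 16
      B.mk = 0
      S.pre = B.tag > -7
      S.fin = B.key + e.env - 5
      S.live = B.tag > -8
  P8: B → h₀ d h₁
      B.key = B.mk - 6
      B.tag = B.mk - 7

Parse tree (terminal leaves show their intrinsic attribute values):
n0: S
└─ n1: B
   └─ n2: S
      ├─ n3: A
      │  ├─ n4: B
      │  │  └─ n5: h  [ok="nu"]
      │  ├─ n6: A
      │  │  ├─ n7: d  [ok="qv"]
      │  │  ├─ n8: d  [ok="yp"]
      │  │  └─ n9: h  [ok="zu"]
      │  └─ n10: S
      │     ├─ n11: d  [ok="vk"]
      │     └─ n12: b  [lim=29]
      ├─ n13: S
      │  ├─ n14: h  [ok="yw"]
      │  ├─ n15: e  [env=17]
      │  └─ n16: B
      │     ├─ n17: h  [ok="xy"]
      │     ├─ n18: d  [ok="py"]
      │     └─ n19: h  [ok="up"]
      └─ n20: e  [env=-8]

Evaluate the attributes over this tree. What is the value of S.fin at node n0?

29

1. n1.val = true  [true]
2. n1.mk = 12  [12]
3. n3.tag = "yw"  ["yw"]
4. n4.val = true  [true]
5. n4.mk = 3  [3]
6. n5.ok = "nu"  [terminal]
7. n4.key = 9  [len(h.ok) + 7]
8. n4.tag = 0  [B.mk * -1 + 3]
9. n6.tag = "rv"  ["rv"]
10. n7.ok = "qv"  [terminal]
11. n8.ok = "yp"  [terminal]
12. n9.ok = "zu"  [terminal]
13. n6.wid = false  [false]
14. n11.ok = "vk"  [terminal]
15. n12.lim = 29  [terminal]
16. n10.pre = true  [b.lim > 28]
17. n10.fin = 4  [b.lim - 25]
18. n10.live = false  [false]
19. n3.wid = true  [B.tag > -1]
20. n14.ok = "yw"  [terminal]
21. n15.env = 17  [terminal]
22. n16.val = true  [e.env > 16]
23. n16.mk = 0  [0]
24. n17.ok = "xy"  [terminal]
25. n18.ok = "py"  [terminal]
26. n19.ok = "up"  [terminal]
27. n16.key = -6  [B.mk - 6]
28. n16.tag = -7  [B.mk - 7]
29. n13.pre = false  [B.tag > -7]
30. n13.fin = 6  [B.key + e.env - 5]
31. n13.live = true  [B.tag > -8]
32. n20.env = -8  [terminal]
33. n2.pre = true  [e.env == -8]
34. n2.fin = 29  [e.env + 37]
35. n2.live = true  [e.env == -8]
36. n1.key = 11  [S.fin + B.mk - 30]
37. n1.tag = 22  [B.mk + 10]
38. n0.pre = true  [B.key > 10]
39. n0.fin = 29  [B.key + 18]
40. n0.live = true  [B.tag == 22]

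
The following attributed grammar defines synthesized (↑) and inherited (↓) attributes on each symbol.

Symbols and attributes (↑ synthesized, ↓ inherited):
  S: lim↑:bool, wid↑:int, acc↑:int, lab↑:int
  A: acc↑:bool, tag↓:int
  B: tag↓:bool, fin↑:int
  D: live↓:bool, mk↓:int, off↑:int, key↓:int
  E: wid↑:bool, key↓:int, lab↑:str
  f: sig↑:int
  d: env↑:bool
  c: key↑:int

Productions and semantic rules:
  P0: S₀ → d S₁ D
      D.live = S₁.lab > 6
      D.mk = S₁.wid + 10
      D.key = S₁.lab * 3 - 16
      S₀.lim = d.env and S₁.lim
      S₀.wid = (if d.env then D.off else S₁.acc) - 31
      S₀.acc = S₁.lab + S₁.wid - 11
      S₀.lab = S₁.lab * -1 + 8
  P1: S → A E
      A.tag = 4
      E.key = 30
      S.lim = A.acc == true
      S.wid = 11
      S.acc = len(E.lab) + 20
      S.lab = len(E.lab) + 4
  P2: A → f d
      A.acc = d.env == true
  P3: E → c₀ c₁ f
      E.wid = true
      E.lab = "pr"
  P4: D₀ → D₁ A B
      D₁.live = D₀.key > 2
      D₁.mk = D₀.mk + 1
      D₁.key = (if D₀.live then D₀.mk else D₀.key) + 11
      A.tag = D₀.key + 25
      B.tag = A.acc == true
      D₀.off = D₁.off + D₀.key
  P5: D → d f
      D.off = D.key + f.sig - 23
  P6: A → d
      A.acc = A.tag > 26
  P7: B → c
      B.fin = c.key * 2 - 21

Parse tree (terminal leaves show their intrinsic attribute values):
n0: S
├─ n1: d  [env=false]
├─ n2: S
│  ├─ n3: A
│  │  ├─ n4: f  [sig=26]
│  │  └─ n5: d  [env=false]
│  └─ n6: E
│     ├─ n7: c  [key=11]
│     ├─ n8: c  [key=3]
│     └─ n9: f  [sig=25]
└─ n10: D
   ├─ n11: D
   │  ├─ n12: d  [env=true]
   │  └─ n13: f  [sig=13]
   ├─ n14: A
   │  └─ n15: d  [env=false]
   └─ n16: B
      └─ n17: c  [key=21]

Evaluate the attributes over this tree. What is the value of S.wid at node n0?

-9

1. n1.env = false  [terminal]
2. n3.tag = 4  [4]
3. n4.sig = 26  [terminal]
4. n5.env = false  [terminal]
5. n3.acc = false  [d.env == true]
6. n6.key = 30  [30]
7. n7.key = 11  [terminal]
8. n8.key = 3  [terminal]
9. n9.sig = 25  [terminal]
10. n6.wid = true  [true]
11. n6.lab = "pr"  ["pr"]
12. n2.lim = false  [A.acc == true]
13. n2.wid = 11  [11]
14. n2.acc = 22  [len(E.lab) + 20]
15. n2.lab = 6  [len(E.lab) + 4]
16. n10.live = false  [S₁.lab > 6]
17. n10.mk = 21  [S₁.wid + 10]
18. n10.key = 2  [S₁.lab * 3 - 16]
19. n11.live = false  [D₀.key > 2]
20. n11.mk = 22  [D₀.mk + 1]
21. n11.key = 13  [(if D₀.live then D₀.mk else D₀.key) + 11]
22. n12.env = true  [terminal]
23. n13.sig = 13  [terminal]
24. n11.off = 3  [D.key + f.sig - 23]
25. n14.tag = 27  [D₀.key + 25]
26. n15.env = false  [terminal]
27. n14.acc = true  [A.tag > 26]
28. n16.tag = true  [A.acc == true]
29. n17.key = 21  [terminal]
30. n16.fin = 21  [c.key * 2 - 21]
31. n10.off = 5  [D₁.off + D₀.key]
32. n0.lim = false  [d.env and S₁.lim]
33. n0.wid = -9  [(if d.env then D.off else S₁.acc) - 31]
34. n0.acc = 6  [S₁.lab + S₁.wid - 11]
35. n0.lab = 2  [S₁.lab * -1 + 8]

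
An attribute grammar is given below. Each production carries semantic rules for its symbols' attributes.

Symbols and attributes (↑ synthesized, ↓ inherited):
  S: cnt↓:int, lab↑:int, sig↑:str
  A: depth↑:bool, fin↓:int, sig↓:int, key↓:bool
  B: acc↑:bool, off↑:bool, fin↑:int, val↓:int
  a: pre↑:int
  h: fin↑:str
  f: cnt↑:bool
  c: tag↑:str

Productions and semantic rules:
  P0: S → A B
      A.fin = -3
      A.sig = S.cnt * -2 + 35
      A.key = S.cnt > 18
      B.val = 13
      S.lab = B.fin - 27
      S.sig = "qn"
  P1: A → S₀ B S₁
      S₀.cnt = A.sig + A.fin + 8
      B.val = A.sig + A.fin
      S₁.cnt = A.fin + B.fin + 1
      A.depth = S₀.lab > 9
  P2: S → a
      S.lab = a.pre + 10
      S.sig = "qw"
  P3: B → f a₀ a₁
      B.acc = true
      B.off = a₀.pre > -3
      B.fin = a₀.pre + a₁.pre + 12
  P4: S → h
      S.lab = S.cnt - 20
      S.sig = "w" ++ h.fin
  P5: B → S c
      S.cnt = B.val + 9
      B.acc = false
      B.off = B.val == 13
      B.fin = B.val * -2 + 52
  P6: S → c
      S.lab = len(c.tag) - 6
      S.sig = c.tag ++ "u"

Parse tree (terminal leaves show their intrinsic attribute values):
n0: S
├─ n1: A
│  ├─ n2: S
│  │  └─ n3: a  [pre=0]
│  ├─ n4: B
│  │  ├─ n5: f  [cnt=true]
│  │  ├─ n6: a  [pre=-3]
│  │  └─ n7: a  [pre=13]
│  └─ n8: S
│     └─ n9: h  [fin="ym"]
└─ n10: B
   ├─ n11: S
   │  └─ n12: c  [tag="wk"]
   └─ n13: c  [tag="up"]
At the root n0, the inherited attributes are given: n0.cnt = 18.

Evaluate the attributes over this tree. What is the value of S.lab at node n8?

1. n0.cnt = 18  [given at root]
2. n1.fin = -3  [-3]
3. n1.sig = -1  [S.cnt * -2 + 35]
4. n1.key = false  [S.cnt > 18]
5. n2.cnt = 4  [A.sig + A.fin + 8]
6. n3.pre = 0  [terminal]
7. n2.lab = 10  [a.pre + 10]
8. n2.sig = "qw"  ["qw"]
9. n4.val = -4  [A.sig + A.fin]
10. n5.cnt = true  [terminal]
11. n6.pre = -3  [terminal]
12. n7.pre = 13  [terminal]
13. n4.acc = true  [true]
14. n4.off = false  [a₀.pre > -3]
15. n4.fin = 22  [a₀.pre + a₁.pre + 12]
16. n8.cnt = 20  [A.fin + B.fin + 1]
17. n9.fin = "ym"  [terminal]
18. n8.lab = 0  [S.cnt - 20]
19. n8.sig = "wym"  ["w" ++ h.fin]
20. n1.depth = true  [S₀.lab > 9]
21. n10.val = 13  [13]
22. n11.cnt = 22  [B.val + 9]
23. n12.tag = "wk"  [terminal]
24. n11.lab = -4  [len(c.tag) - 6]
25. n11.sig = "wku"  [c.tag ++ "u"]
26. n13.tag = "up"  [terminal]
27. n10.acc = false  [false]
28. n10.off = true  [B.val == 13]
29. n10.fin = 26  [B.val * -2 + 52]
30. n0.lab = -1  [B.fin - 27]
31. n0.sig = "qn"  ["qn"]

0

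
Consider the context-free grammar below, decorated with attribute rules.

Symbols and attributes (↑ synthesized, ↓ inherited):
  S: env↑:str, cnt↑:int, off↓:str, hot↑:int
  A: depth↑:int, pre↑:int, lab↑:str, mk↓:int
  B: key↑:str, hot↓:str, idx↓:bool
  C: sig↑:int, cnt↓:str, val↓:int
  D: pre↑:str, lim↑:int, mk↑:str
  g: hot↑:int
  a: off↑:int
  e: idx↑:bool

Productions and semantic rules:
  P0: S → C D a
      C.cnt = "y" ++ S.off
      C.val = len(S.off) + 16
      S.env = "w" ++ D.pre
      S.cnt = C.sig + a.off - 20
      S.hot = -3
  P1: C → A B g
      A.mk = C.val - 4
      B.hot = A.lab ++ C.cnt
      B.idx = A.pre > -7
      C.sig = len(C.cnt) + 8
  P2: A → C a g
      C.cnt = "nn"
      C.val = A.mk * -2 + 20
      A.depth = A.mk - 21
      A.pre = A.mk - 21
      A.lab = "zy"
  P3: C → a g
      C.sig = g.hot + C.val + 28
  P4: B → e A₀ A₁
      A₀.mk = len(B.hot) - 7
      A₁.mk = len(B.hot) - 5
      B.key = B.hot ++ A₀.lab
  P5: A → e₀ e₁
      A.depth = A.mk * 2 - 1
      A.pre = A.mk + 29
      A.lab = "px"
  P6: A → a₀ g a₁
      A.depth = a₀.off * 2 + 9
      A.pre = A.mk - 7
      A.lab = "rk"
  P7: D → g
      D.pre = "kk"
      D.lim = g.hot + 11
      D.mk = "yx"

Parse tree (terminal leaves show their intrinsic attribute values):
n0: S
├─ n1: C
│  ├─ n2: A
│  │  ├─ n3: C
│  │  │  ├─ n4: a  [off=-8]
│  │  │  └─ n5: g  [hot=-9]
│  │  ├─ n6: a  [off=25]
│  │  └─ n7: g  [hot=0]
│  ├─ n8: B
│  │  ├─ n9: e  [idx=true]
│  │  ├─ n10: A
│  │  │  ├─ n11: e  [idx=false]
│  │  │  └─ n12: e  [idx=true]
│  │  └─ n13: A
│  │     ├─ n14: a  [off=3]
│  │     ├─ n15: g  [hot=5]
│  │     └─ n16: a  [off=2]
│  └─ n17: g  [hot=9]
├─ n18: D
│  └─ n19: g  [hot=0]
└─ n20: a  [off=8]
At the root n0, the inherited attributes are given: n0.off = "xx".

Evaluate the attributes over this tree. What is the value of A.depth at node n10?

1. n0.off = "xx"  [given at root]
2. n1.cnt = "yxx"  ["y" ++ S.off]
3. n1.val = 18  [len(S.off) + 16]
4. n2.mk = 14  [C.val - 4]
5. n3.cnt = "nn"  ["nn"]
6. n3.val = -8  [A.mk * -2 + 20]
7. n4.off = -8  [terminal]
8. n5.hot = -9  [terminal]
9. n3.sig = 11  [g.hot + C.val + 28]
10. n6.off = 25  [terminal]
11. n7.hot = 0  [terminal]
12. n2.depth = -7  [A.mk - 21]
13. n2.pre = -7  [A.mk - 21]
14. n2.lab = "zy"  ["zy"]
15. n8.hot = "zyyxx"  [A.lab ++ C.cnt]
16. n8.idx = false  [A.pre > -7]
17. n9.idx = true  [terminal]
18. n10.mk = -2  [len(B.hot) - 7]
19. n11.idx = false  [terminal]
20. n12.idx = true  [terminal]
21. n10.depth = -5  [A.mk * 2 - 1]
22. n10.pre = 27  [A.mk + 29]
23. n10.lab = "px"  ["px"]
24. n13.mk = 0  [len(B.hot) - 5]
25. n14.off = 3  [terminal]
26. n15.hot = 5  [terminal]
27. n16.off = 2  [terminal]
28. n13.depth = 15  [a₀.off * 2 + 9]
29. n13.pre = -7  [A.mk - 7]
30. n13.lab = "rk"  ["rk"]
31. n8.key = "zyyxxpx"  [B.hot ++ A₀.lab]
32. n17.hot = 9  [terminal]
33. n1.sig = 11  [len(C.cnt) + 8]
34. n19.hot = 0  [terminal]
35. n18.pre = "kk"  ["kk"]
36. n18.lim = 11  [g.hot + 11]
37. n18.mk = "yx"  ["yx"]
38. n20.off = 8  [terminal]
39. n0.env = "wkk"  ["w" ++ D.pre]
40. n0.cnt = -1  [C.sig + a.off - 20]
41. n0.hot = -3  [-3]

-5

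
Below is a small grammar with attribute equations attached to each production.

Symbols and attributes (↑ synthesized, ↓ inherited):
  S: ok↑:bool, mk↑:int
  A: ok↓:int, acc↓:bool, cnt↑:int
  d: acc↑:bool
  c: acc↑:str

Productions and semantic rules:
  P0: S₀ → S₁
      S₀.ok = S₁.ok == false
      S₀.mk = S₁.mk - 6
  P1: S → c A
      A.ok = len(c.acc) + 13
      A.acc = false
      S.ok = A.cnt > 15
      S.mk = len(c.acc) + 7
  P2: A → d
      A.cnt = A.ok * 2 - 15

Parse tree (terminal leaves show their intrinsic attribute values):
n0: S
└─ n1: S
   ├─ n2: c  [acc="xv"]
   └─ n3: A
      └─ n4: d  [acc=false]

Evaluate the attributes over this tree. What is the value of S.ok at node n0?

true

1. n2.acc = "xv"  [terminal]
2. n3.ok = 15  [len(c.acc) + 13]
3. n3.acc = false  [false]
4. n4.acc = false  [terminal]
5. n3.cnt = 15  [A.ok * 2 - 15]
6. n1.ok = false  [A.cnt > 15]
7. n1.mk = 9  [len(c.acc) + 7]
8. n0.ok = true  [S₁.ok == false]
9. n0.mk = 3  [S₁.mk - 6]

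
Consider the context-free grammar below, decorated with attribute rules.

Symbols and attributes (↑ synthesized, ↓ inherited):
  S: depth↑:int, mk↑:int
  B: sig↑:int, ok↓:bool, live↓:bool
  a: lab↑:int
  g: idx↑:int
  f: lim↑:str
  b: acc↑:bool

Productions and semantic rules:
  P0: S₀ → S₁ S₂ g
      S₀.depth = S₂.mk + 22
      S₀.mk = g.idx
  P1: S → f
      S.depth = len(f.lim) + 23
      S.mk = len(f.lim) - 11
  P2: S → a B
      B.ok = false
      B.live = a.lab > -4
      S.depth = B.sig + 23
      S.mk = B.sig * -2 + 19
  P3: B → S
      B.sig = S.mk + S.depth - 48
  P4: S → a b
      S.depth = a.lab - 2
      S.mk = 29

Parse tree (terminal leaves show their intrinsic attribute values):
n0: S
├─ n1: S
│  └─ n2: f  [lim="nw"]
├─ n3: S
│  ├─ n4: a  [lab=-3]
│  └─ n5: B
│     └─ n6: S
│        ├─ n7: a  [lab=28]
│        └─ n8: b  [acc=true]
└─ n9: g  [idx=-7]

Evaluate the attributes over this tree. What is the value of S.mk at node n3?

1. n2.lim = "nw"  [terminal]
2. n1.depth = 25  [len(f.lim) + 23]
3. n1.mk = -9  [len(f.lim) - 11]
4. n4.lab = -3  [terminal]
5. n5.ok = false  [false]
6. n5.live = true  [a.lab > -4]
7. n7.lab = 28  [terminal]
8. n8.acc = true  [terminal]
9. n6.depth = 26  [a.lab - 2]
10. n6.mk = 29  [29]
11. n5.sig = 7  [S.mk + S.depth - 48]
12. n3.depth = 30  [B.sig + 23]
13. n3.mk = 5  [B.sig * -2 + 19]
14. n9.idx = -7  [terminal]
15. n0.depth = 27  [S₂.mk + 22]
16. n0.mk = -7  [g.idx]

5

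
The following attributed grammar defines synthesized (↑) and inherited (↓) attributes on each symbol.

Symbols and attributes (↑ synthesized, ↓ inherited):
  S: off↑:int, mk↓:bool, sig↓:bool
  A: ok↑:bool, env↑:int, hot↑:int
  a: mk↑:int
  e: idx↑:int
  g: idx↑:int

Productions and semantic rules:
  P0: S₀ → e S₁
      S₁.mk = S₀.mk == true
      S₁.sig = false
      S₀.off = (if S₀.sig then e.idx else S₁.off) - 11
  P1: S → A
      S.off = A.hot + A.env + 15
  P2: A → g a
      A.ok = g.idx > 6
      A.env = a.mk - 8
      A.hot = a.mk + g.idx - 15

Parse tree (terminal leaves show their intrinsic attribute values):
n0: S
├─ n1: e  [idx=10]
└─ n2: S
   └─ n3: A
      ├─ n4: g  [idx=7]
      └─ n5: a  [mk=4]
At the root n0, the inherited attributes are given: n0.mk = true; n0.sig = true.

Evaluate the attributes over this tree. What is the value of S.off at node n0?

-1

1. n0.mk = true  [given at root]
2. n0.sig = true  [given at root]
3. n1.idx = 10  [terminal]
4. n2.mk = true  [S₀.mk == true]
5. n2.sig = false  [false]
6. n4.idx = 7  [terminal]
7. n5.mk = 4  [terminal]
8. n3.ok = true  [g.idx > 6]
9. n3.env = -4  [a.mk - 8]
10. n3.hot = -4  [a.mk + g.idx - 15]
11. n2.off = 7  [A.hot + A.env + 15]
12. n0.off = -1  [(if S₀.sig then e.idx else S₁.off) - 11]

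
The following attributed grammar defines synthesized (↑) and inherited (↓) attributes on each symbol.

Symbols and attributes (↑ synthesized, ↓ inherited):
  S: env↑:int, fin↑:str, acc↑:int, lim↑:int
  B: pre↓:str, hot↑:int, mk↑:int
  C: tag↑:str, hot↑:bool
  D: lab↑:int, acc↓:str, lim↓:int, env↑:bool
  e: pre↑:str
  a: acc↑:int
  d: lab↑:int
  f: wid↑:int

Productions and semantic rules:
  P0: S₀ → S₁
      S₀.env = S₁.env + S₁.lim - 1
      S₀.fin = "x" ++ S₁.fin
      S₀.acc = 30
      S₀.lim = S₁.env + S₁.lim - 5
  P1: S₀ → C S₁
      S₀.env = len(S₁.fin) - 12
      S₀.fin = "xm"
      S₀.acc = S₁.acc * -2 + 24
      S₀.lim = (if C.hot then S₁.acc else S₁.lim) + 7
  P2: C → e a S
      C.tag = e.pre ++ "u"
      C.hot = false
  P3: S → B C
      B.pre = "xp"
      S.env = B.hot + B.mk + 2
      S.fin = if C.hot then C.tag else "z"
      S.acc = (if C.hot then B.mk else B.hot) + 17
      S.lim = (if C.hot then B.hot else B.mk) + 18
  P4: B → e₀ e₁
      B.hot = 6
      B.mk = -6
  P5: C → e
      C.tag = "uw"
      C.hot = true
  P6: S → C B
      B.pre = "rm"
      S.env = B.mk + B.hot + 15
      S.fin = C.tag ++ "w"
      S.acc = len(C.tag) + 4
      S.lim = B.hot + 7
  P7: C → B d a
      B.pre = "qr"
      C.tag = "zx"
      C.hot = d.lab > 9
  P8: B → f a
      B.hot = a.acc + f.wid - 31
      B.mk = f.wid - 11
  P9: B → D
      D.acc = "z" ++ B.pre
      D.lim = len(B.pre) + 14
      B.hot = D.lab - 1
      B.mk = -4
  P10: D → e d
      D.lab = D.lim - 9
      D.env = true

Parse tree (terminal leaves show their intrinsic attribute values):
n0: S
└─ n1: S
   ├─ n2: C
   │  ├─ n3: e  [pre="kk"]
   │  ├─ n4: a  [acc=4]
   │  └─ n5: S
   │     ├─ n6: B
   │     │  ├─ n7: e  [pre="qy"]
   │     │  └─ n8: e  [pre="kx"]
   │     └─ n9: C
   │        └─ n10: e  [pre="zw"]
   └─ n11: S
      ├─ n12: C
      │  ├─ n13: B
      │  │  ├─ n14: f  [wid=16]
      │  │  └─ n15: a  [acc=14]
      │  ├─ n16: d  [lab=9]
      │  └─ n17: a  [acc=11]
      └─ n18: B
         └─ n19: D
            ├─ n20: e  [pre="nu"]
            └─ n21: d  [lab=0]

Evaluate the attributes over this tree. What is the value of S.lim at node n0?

6

1. n3.pre = "kk"  [terminal]
2. n4.acc = 4  [terminal]
3. n6.pre = "xp"  ["xp"]
4. n7.pre = "qy"  [terminal]
5. n8.pre = "kx"  [terminal]
6. n6.hot = 6  [6]
7. n6.mk = -6  [-6]
8. n10.pre = "zw"  [terminal]
9. n9.tag = "uw"  ["uw"]
10. n9.hot = true  [true]
11. n5.env = 2  [B.hot + B.mk + 2]
12. n5.fin = "uw"  [if C.hot then C.tag else "z"]
13. n5.acc = 11  [(if C.hot then B.mk else B.hot) + 17]
14. n5.lim = 24  [(if C.hot then B.hot else B.mk) + 18]
15. n2.tag = "kku"  [e.pre ++ "u"]
16. n2.hot = false  [false]
17. n13.pre = "qr"  ["qr"]
18. n14.wid = 16  [terminal]
19. n15.acc = 14  [terminal]
20. n13.hot = -1  [a.acc + f.wid - 31]
21. n13.mk = 5  [f.wid - 11]
22. n16.lab = 9  [terminal]
23. n17.acc = 11  [terminal]
24. n12.tag = "zx"  ["zx"]
25. n12.hot = false  [d.lab > 9]
26. n18.pre = "rm"  ["rm"]
27. n19.acc = "zrm"  ["z" ++ B.pre]
28. n19.lim = 16  [len(B.pre) + 14]
29. n20.pre = "nu"  [terminal]
30. n21.lab = 0  [terminal]
31. n19.lab = 7  [D.lim - 9]
32. n19.env = true  [true]
33. n18.hot = 6  [D.lab - 1]
34. n18.mk = -4  [-4]
35. n11.env = 17  [B.mk + B.hot + 15]
36. n11.fin = "zxw"  [C.tag ++ "w"]
37. n11.acc = 6  [len(C.tag) + 4]
38. n11.lim = 13  [B.hot + 7]
39. n1.env = -9  [len(S₁.fin) - 12]
40. n1.fin = "xm"  ["xm"]
41. n1.acc = 12  [S₁.acc * -2 + 24]
42. n1.lim = 20  [(if C.hot then S₁.acc else S₁.lim) + 7]
43. n0.env = 10  [S₁.env + S₁.lim - 1]
44. n0.fin = "xxm"  ["x" ++ S₁.fin]
45. n0.acc = 30  [30]
46. n0.lim = 6  [S₁.env + S₁.lim - 5]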